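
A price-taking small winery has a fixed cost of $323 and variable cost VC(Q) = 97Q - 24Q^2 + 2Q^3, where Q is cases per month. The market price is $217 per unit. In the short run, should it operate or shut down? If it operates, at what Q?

Produce at Q = 10

Variable cost is VC = 97Q - 24Q^2 + 2Q^3, so AVC = VC/Q = 97 - 24Q + 2Q^2 and MC = dTC/dQ = 97 - 48Q + 6Q^2.
The AVC parabola has its vertex at Q = 24/4 = 6, where AVC = 97 - 24·6 + 2·6^2 = $25.
Since P = $217 ≥ min AVC = $25, price covers variable cost and the firm should produce.
Solving P = MC: -120 - 48Q + 6Q^2 = 0 ⇒ Q = -2 or 10. On the upward-sloping branch, Q* = 10.
Check: AVC at Q = 10 is $57 ≤ P, so revenue covers variable cost.
Profit = P·Q − TC = 217·10 − 893 = $1277.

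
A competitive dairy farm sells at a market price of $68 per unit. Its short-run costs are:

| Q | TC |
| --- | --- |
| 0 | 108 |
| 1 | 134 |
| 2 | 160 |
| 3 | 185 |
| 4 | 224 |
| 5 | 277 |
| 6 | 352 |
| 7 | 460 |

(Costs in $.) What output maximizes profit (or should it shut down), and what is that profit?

Q = 5; profit = $63

Compute π = P·Q − TC at each output: Q=0: -108; Q=1: -66; Q=2: -24; Q=3: 19; Q=4: 48; Q=5: 63; Q=6: 56; Q=7: 16.
Profit is maximized at Q = 5. AVC there is 169/5 = $33.80 ≤ P, so producing beats shutting down (which would give -$108).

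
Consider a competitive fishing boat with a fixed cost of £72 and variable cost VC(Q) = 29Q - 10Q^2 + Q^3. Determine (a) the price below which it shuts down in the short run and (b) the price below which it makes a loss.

Shutdown price = min AVC. AVC = 29 - 10Q + Q^2, with vertex at Q = 5 and minimum £4.
ATC = 72/Q + 29 - 10Q + Q^2. Setting dATC/dQ = −72/Q^2 − 10 + 2Q = 0 gives Q = 6 (since 2·6^3 − 10·6^2 = 72).
min ATC = 72/6 + 29 − 10·6 + 6^2 = £17. That is the break-even price.
Between these two prices the firm operates at a loss; above £17 it earns a profit.

Shutdown price = £4; break-even price = £17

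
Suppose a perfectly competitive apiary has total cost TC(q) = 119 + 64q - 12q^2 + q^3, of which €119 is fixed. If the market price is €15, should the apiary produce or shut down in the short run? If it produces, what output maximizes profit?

Shut down

Strip out fixed cost: VC = 64q - 12q^2 + q^3. Then AVC = 64 - 12q + q^2 and MC = 64 - 24q + 3q^2.
AVC hits its minimum where MC = AVC, at q = 6, giving min AVC = 64 - 12·6 + 6^2 = €28.
Since P = €15 < min AVC = €28, price fails to cover variable cost at any output.
Shutting down limits the loss to fixed cost, €119.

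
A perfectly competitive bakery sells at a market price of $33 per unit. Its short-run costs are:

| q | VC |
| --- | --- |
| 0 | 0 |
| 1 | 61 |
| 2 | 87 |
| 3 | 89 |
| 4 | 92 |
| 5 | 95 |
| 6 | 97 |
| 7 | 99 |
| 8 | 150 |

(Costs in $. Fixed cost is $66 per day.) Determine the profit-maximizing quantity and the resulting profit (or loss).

q = 7; profit = $66

Tabulate TR − TC: q=0: -66; q=1: -94; q=2: -87; q=3: -56; q=4: -26; q=5: 4; q=6: 35; q=7: 66; q=8: 48.
Profit is maximized at q = 7. AVC there is 99/7 = $14.14 ≤ P, so producing beats shutting down (which would give -$66).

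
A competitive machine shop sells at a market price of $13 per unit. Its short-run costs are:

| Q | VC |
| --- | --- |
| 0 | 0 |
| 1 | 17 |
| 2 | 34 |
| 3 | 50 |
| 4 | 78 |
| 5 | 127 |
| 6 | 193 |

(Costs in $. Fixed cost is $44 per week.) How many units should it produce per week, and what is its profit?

Q = 0 (shut down); profit = -$44

Profit at each row (π = 13Q − TC): Q=0: -44; Q=1: -48; Q=2: -52; Q=3: -55; Q=4: -70; Q=5: -106; Q=6: -159.
Profit is highest at Q = 0. Equivalently, the lowest AVC in the table is 50/3 ≈ $16.67 at Q = 3, and P = $13 falls below it — price never covers variable cost, so the firm shuts down and loses only its fixed cost.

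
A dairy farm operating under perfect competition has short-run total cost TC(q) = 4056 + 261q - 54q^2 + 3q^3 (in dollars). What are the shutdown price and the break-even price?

AVC = 261 - 54q + 3q^2; minimized at q = 9, giving min AVC = $18. That is the shutdown price.
ATC = 4056/q + 261 - 54q + 3q^2. Setting dATC/dq = −4056/q^2 − 54 + 6q = 0 gives q = 13 (since 6·13^3 − 54·13^2 = 4056).
min ATC = 4056/13 + 261 − 54·13 + 3·13^2 = $378. That is the break-even price.
For $18 ≤ P < $378 the firm produces at a loss; below $18 it shuts down.

Shutdown price = $18; break-even price = $378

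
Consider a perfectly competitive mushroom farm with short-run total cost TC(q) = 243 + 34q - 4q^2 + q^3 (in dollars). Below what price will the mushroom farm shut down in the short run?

The firm shuts down when price falls below the minimum of average variable cost. AVC = VC/q = 34 - 4q + q^2.
dAVC/dq = -4 + 2q = 0 gives q = 2. min AVC = 34 - 4·2 + 2^2 = 30.
So the shutdown price is $30.

$30 per unit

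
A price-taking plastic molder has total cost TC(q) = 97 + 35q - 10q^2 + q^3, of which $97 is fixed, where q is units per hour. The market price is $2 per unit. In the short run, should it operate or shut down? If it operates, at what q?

Shut down

From TC, MC = TC'(q) = 35 - 20q + 3q^2 and AVC = VC/q = 35 - 10q + q^2.
AVC hits its minimum where MC = AVC, at q = 5, giving min AVC = 35 - 10·5 + 5^2 = $10.
With P < min AVC ($2 < $10), every unit sold adds to the loss.
Best response: produce nothing and absorb the $97 fixed cost.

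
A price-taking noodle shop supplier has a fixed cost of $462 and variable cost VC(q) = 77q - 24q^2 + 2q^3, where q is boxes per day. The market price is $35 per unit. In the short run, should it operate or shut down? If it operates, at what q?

From TC, MC = TC'(q) = 77 - 48q + 6q^2 and AVC = VC/q = 77 - 24q + 2q^2.
AVC hits its minimum where MC = AVC, at q = 6, giving min AVC = 77 - 24·6 + 2·6^2 = $5.
Because $35 ≥ $5, revenue can cover variable cost; the firm operates.
Set P = MC: 35 = 77 - 48q + 6q^2 → 42 - 48q + 6q^2 = 0. The roots are q = 1 and q = 7; the profit-maximizing output is on the rising part of MC, so q* = 7.
Check: AVC at q = 7 is $7 ≤ P, so revenue covers variable cost.
Profit = P·q − TC = 35·7 − 511 = -$266, a loss, but smaller than the $462 fixed cost the firm would lose by shutting down.

Produce at q = 7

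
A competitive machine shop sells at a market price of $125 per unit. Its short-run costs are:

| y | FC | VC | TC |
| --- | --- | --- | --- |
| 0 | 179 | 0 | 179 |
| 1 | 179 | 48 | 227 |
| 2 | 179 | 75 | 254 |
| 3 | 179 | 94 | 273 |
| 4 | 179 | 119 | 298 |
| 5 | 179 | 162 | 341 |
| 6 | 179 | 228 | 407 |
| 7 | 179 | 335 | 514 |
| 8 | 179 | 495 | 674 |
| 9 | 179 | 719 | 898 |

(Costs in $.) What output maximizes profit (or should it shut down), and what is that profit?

Profit at each row (π = 125y − TC): y=0: -179; y=1: -102; y=2: -4; y=3: 102; y=4: 202; y=5: 284; y=6: 343; y=7: 361; y=8: 326; y=9: 227.
Profit is maximized at y = 7. AVC there is 335/7 = $47.86 ≤ P, so producing beats shutting down (which would give -$179).

y = 7; profit = $361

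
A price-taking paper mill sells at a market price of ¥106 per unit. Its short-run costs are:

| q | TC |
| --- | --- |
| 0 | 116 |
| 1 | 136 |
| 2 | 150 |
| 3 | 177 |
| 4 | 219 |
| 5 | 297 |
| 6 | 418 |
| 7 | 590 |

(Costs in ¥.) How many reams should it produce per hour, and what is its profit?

Profit at each row (π = 106q − TC): q=0: -116; q=1: -30; q=2: 62; q=3: 141; q=4: 205; q=5: 233; q=6: 218; q=7: 152.
Profit is maximized at q = 5. AVC there is 181/5 = ¥36.20 ≤ P, so producing beats shutting down (which would give -¥116).

q = 5; profit = ¥233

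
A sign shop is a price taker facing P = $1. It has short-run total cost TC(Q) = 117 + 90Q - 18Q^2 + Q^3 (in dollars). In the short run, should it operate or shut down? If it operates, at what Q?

Shut down

Variable cost is VC = 90Q - 18Q^2 + Q^3, so AVC = VC/Q = 90 - 18Q + Q^2 and MC = dTC/dQ = 90 - 36Q + 3Q^2.
AVC hits its minimum where MC = AVC, at Q = 9, giving min AVC = 90 - 18·9 + 9^2 = $9.
Since P = $1 < min AVC = $9, price fails to cover variable cost at any output.
The firm minimizes its loss by shutting down and losing only its fixed cost of $117.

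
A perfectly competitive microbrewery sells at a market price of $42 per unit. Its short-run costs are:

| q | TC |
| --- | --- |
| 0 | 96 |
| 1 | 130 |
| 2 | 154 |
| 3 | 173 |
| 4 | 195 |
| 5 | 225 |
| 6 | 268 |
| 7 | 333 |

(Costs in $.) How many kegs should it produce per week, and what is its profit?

Tabulate TR − TC: q=0: -96; q=1: -88; q=2: -70; q=3: -47; q=4: -27; q=5: -15; q=6: -16; q=7: -39.
Profit is maximized at q = 5. AVC there is 129/5 = $25.80 ≤ P, so producing beats shutting down (which would give -$96).

q = 5; profit = -$15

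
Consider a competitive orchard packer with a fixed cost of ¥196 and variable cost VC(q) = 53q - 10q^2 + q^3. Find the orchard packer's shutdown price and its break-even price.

Shutdown price = ¥28; break-even price = ¥60

Shutdown price = min AVC. AVC = 53 - 10q + q^2, with vertex at q = 5 and minimum ¥28.
ATC = 196/q + 53 - 10q + q^2. Setting dATC/dq = −196/q^2 − 10 + 2q = 0 gives q = 7 (since 2·7^3 − 10·7^2 = 196).
min ATC = 196/7 + 53 − 10·7 + 7^2 = ¥60. That is the break-even price.
For ¥28 ≤ P < ¥60 the firm produces at a loss; below ¥28 it shuts down.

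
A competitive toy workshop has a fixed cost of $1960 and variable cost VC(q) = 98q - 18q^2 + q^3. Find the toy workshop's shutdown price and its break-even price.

Shutdown price = $17; break-even price = $182

AVC = 98 - 18q + q^2; minimized at q = 9, giving min AVC = $17. That is the shutdown price.
ATC = 1960/q + 98 - 18q + q^2. Setting dATC/dq = −1960/q^2 − 18 + 2q = 0 gives q = 14 (since 2·14^3 − 18·14^2 = 1960).
min ATC = 1960/14 + 98 − 18·14 + 14^2 = $182. That is the break-even price.
Between these two prices the firm operates at a loss; above $182 it earns a profit.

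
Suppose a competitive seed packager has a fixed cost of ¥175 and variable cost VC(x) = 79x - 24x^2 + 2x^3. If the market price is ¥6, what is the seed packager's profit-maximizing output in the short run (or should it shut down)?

From TC, MC = TC'(x) = 79 - 48x + 6x^2 and AVC = VC/x = 79 - 24x + 2x^2.
AVC is minimized where dAVC/dx = -24 + 4x = 0, at x = 6; min AVC = 79 - 24·6 + 2·6^2 = ¥7.
P = ¥6 lies below min AVC = ¥7; no output level covers variable cost.
Shutting down limits the loss to fixed cost, ¥175.

Shut down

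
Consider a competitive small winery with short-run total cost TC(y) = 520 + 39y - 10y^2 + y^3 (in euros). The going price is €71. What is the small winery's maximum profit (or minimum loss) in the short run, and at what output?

AVC = 39 - 10y + y^2; min AVC = €14 at y = 5. Since P = €71 ≥ min AVC, the firm produces.
MC = 39 - 20y + 3y^2. Setting P = MC and taking the root on the rising branch gives y* = 8.
TR = 71·8 = 568. TC = 520 + 184 = 704. Profit = 568 − 704 = -€136.
Shutting down would mean losing the fixed cost of €520, so operating at a loss of €136 is better by €384.

Profit = -€136 at y = 8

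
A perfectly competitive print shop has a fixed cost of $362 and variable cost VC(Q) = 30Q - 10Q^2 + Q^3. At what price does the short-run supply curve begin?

$5 per unit

The shutdown price is the minimum of AVC. VC = 30Q - 10Q^2 + Q^3, so AVC = 30 - 10Q + Q^2.
At the minimum of AVC, MC = AVC. MC = 30 - 20Q + 3Q^2; setting MC = AVC gives 2Q^2 - 10Q = 0, so Q = 5. min AVC = 5.
The firm shuts down for any P below $5.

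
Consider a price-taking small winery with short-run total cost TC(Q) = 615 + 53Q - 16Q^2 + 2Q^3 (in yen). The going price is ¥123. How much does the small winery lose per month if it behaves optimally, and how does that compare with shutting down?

Profit = -¥27 at Q = 7

AVC = 53 - 16Q + 2Q^2; min AVC = ¥21 at Q = 4. Since P = ¥123 ≥ min AVC, the firm produces.
MC = 53 - 32Q + 6Q^2. Setting P = MC and taking the root on the rising branch gives Q* = 7.
TR = 123·7 = 861. TC = 615 + 273 = 888. Profit = 861 − 888 = -¥27.
By producing, the firm covers all variable cost plus ¥588 of fixed cost; shutting down would lose the full ¥615.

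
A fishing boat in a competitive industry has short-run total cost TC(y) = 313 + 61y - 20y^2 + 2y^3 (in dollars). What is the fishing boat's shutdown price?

Short-run supply begins at min AVC. From VC = 61y - 20y^2 + 2y^3, AVC = 61 - 20y + 2y^2.
dAVC/dy = -20 + 4y = 0 gives y = 5. min AVC = 61 - 20·5 + 2·5^2 = 11.
The firm shuts down for any P below $11.

$11 per unit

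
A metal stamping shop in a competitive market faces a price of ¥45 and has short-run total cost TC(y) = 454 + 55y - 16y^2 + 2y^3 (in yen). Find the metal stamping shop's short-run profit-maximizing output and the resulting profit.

Profit = -¥354 at y = 5

AVC = 55 - 16y + 2y^2 has its minimum ¥23 at y = 4; price ¥45 clears that bar, so the firm operates.
With MC = 55 - 32y + 6y^2, P = MC on the upward-sloping part at y* = 5.
TR = 45·5 = 225. TC = 454 + 125 = 579. Profit = 225 − 579 = -¥354.
That loss of ¥354 beats the ¥454 the firm would lose by shutting down; producing recovers ¥100 of fixed cost.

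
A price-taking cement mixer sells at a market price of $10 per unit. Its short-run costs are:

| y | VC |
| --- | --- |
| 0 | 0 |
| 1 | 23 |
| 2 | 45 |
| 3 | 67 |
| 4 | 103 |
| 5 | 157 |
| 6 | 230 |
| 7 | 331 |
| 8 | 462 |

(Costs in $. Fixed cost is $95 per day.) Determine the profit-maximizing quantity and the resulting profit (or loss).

Profit at each row (π = 10y − TC): y=0: -95; y=1: -108; y=2: -120; y=3: -132; y=4: -158; y=5: -202; y=6: -265; y=7: -356; y=8: -477.
Profit is highest at y = 0. Equivalently, the lowest AVC in the table is 67/3 ≈ $22.33 at y = 3, and P = $10 falls below it — price never covers variable cost, so the firm shuts down and loses only its fixed cost.

y = 0 (shut down); profit = -$95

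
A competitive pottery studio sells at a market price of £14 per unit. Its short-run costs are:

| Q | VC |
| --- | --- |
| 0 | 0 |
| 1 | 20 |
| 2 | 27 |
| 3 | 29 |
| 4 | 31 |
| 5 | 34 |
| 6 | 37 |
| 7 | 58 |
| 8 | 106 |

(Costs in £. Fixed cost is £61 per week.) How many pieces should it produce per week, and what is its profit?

Q = 6; profit = -£14

Profit at each row (π = 14Q − TC): Q=0: -61; Q=1: -67; Q=2: -60; Q=3: -48; Q=4: -36; Q=5: -25; Q=6: -14; Q=7: -21; Q=8: -55.
Profit is maximized at Q = 6. AVC there is 37/6 = £6.17 ≤ P, so producing beats shutting down (which would give -£61).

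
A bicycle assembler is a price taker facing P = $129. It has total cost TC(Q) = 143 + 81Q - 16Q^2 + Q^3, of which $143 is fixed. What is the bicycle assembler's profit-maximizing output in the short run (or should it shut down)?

Produce at Q = 12

Strip out fixed cost: VC = 81Q - 16Q^2 + Q^3. Then AVC = 81 - 16Q + Q^2 and MC = 81 - 32Q + 3Q^2.
AVC hits its minimum where MC = AVC, at Q = 8, giving min AVC = 81 - 16·8 + 8^2 = $17.
P = $129 exceeds min AVC = $17, so the firm stays open.
Solving P = MC: -48 - 32Q + 3Q^2 = 0 ⇒ Q = -4/3 or 12. On the upward-sloping branch, Q* = 12.
Check: AVC at Q = 12 is $33 ≤ P, so revenue covers variable cost.
Profit = P·Q − TC = 129·12 − 539 = $1009.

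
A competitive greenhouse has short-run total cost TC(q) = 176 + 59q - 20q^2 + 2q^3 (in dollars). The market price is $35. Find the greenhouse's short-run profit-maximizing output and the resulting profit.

Profit = -$32 at q = 6

AVC = 59 - 20q + 2q^2; min AVC = $9 at q = 5. Since P = $35 ≥ min AVC, the firm produces.
MC = 59 - 40q + 6q^2. Setting P = MC and taking the root on the rising branch gives q* = 6.
TR = 35·6 = 210. TC = 176 + 66 = 242. Profit = 210 − 242 = -$32.
Shutting down would mean losing the fixed cost of $176, so operating at a loss of $32 is better by $144.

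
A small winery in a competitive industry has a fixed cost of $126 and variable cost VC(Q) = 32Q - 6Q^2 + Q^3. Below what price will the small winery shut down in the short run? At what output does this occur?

$23 per unit, at Q = 3

The firm shuts down when price falls below the minimum of average variable cost. AVC = VC/Q = 32 - 6Q + Q^2.
At the minimum of AVC, MC = AVC. MC = 32 - 12Q + 3Q^2; setting MC = AVC gives 2Q^2 - 6Q = 0, so Q = 3. min AVC = 23.
So the shutdown price is $23.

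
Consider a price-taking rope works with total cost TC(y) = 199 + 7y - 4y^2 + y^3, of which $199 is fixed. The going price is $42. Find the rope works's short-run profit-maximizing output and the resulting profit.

AVC = 7 - 4y + y^2; min AVC = $3 at y = 2. Since P = $42 ≥ min AVC, the firm produces.
With MC = 7 - 8y + 3y^2, P = MC on the upward-sloping part at y* = 5.
TR = 42·5 = 210. TC = 199 + 60 = 259. Profit = 210 − 259 = -$49.
Shutting down would mean losing the fixed cost of $199, so operating at a loss of $49 is better by $150.

Profit = -$49 at y = 5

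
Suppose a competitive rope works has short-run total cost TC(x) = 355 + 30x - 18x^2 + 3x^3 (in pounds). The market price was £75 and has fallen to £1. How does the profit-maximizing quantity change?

Output falls from 5 to 0 (the firm shuts down)

AVC = 30 - 18x + 3x^2, minimized at x = 3 where min AVC = £3. MC = 30 - 36x + 9x^2.
With P = £75 above the shutdown price, P = MC gives x = 5.
At P = £1 < min AVC = £3, price no longer covers variable cost at any output, so the firm shuts down: x = 0.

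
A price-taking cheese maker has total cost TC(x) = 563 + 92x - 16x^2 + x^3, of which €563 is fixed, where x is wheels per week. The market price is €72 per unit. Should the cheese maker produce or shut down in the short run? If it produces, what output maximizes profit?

Produce at x = 10

Strip out fixed cost: VC = 92x - 16x^2 + x^3. Then AVC = 92 - 16x + x^2 and MC = 92 - 32x + 3x^2.
AVC hits its minimum where MC = AVC, at x = 8, giving min AVC = 92 - 16·8 + 8^2 = €28.
Because €72 ≥ €28, revenue can cover variable cost; the firm operates.
P = MC gives 20 - 32x + 3x^2 = 0, with roots 2/3 and 10. Take the larger (rising MC): x* = 10.
Check: AVC at x = 10 is €32 ≤ P, so revenue covers variable cost.
Profit = P·x − TC = 72·10 − 883 = -€163, a loss, but smaller than the €563 fixed cost the firm would lose by shutting down.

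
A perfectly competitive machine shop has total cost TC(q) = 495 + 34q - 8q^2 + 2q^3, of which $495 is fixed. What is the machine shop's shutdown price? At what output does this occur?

The firm shuts down when price falls below the minimum of average variable cost. AVC = VC/q = 34 - 8q + 2q^2.
dAVC/dq = -8 + 4q = 0 gives q = 2. min AVC = 34 - 8·2 + 2·2^2 = 26.
The firm shuts down for any P below $26.

$26 per unit, at q = 2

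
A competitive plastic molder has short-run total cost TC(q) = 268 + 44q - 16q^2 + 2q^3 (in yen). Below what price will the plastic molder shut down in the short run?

¥12 per unit

Short-run supply begins at min AVC. From VC = 44q - 16q^2 + 2q^3, AVC = 44 - 16q + 2q^2.
dAVC/dq = -16 + 4q = 0 gives q = 4. min AVC = 44 - 16·4 + 2·4^2 = 12.
So the shutdown price is ¥12.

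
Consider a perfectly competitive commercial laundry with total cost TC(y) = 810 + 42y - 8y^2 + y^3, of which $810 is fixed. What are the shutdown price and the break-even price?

Shutdown price = $26; break-even price = $141

AVC = 42 - 8y + y^2; minimized at y = 4, giving min AVC = $26. That is the shutdown price.
ATC = 810/y + 42 - 8y + y^2. Setting dATC/dy = −810/y^2 − 8 + 2y = 0 gives y = 9 (since 2·9^3 − 8·9^2 = 810).
min ATC = 810/9 + 42 − 8·9 + 9^2 = $141. That is the break-even price.
Between these two prices the firm operates at a loss; above $141 it earns a profit.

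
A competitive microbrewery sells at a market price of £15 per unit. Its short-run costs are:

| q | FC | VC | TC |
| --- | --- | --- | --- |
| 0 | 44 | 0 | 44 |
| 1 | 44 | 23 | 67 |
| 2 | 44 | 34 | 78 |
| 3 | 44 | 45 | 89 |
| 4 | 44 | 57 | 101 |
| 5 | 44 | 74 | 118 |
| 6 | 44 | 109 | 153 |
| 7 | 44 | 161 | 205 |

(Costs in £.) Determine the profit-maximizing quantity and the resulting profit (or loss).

q = 4; profit = -£41

Compute π = P·q − TC at each output: q=0: -44; q=1: -52; q=2: -48; q=3: -44; q=4: -41; q=5: -43; q=6: -63; q=7: -100.
Profit is maximized at q = 4. AVC there is 57/4 = £14.25 ≤ P, so producing beats shutting down (which would give -£44).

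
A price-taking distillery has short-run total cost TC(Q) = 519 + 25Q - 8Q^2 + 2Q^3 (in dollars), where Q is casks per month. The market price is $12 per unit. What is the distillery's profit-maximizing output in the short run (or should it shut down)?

Strip out fixed cost: VC = 25Q - 8Q^2 + 2Q^3. Then AVC = 25 - 8Q + 2Q^2 and MC = 25 - 16Q + 6Q^2.
AVC hits its minimum where MC = AVC, at Q = 2, giving min AVC = 25 - 8·2 + 2·2^2 = $17.
With P < min AVC ($12 < $17), every unit sold adds to the loss.
The firm minimizes its loss by shutting down and losing only its fixed cost of $519.

Shut down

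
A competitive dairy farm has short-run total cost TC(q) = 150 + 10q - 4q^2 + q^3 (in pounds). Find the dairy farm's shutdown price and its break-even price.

Shutdown price = min AVC. AVC = 10 - 4q + q^2, with vertex at q = 2 and minimum £6.
ATC = 150/q + 10 - 4q + q^2. Setting dATC/dq = −150/q^2 − 4 + 2q = 0 gives q = 5 (since 2·5^3 − 4·5^2 = 150).
min ATC = 150/5 + 10 − 4·5 + 5^2 = £45. That is the break-even price.
For £6 ≤ P < £45 the firm produces at a loss; below £6 it shuts down.

Shutdown price = £6; break-even price = £45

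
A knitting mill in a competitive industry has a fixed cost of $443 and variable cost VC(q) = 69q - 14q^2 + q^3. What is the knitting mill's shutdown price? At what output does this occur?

$20 per unit, at q = 7

The firm shuts down when price falls below the minimum of average variable cost. AVC = VC/q = 69 - 14q + q^2.
dAVC/dq = -14 + 2q = 0 gives q = 7. min AVC = 69 - 14·7 + 7^2 = 20.
So the shutdown price is $20.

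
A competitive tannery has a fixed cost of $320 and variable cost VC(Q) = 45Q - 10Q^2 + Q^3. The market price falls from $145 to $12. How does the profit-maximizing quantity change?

Output falls from 10 to 0 (the firm shuts down)

AVC = 45 - 10Q + Q^2, minimized at Q = 5 where min AVC = $20. MC = 45 - 20Q + 3Q^2.
With P = $145 above the shutdown price, P = MC gives Q = 10.
At P = $12 < min AVC = $20, price no longer covers variable cost at any output, so the firm shuts down: Q = 0.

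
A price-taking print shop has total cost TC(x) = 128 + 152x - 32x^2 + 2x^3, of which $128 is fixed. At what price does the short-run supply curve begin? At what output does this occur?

The firm shuts down when price falls below the minimum of average variable cost. AVC = VC/x = 152 - 32x + 2x^2.
At the minimum of AVC, MC = AVC. MC = 152 - 64x + 6x^2; setting MC = AVC gives 4x^2 - 32x = 0, so x = 8. min AVC = 24.
The firm shuts down for any P below $24.

$24 per unit, at x = 8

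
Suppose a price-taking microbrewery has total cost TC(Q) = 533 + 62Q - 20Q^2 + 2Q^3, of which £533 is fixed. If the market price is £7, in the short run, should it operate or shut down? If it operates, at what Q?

Strip out fixed cost: VC = 62Q - 20Q^2 + 2Q^3. Then AVC = 62 - 20Q + 2Q^2 and MC = 62 - 40Q + 6Q^2.
The AVC parabola has its vertex at Q = 20/4 = 5, where AVC = 62 - 20·5 + 2·5^2 = £12.
Since P = £7 < min AVC = £12, price fails to cover variable cost at any output.
Shutting down limits the loss to fixed cost, £533.

Shut down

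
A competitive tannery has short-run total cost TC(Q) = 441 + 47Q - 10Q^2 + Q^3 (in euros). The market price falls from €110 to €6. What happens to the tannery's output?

Output falls from 9 to 0 (the firm shuts down)

AVC = 47 - 10Q + Q^2, minimized at Q = 5 where min AVC = €22. MC = 47 - 20Q + 3Q^2.
At P = €110 ≥ min AVC, set P = MC on the rising branch: Q = 9.
At P = €6 < min AVC = €22, price no longer covers variable cost at any output, so the firm shuts down: Q = 0.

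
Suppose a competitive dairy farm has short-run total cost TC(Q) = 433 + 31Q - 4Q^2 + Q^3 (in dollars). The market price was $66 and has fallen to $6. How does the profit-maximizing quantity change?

Output falls from 5 to 0 (the firm shuts down)

MC = 31 - 8Q + 3Q^2; the shutdown threshold is min AVC = $27 (at Q = 2).
At P = $66 ≥ min AVC, set P = MC on the rising branch: Q = 5.
At P = $6 < min AVC = $27, price no longer covers variable cost at any output, so the firm shuts down: Q = 0.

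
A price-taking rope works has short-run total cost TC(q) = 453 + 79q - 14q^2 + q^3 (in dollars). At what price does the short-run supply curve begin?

The firm shuts down when price falls below the minimum of average variable cost. AVC = VC/q = 79 - 14q + q^2.
dAVC/dq = -14 + 2q = 0 gives q = 7. min AVC = 79 - 14·7 + 7^2 = 30.
The firm shuts down for any P below $30.

$30 per unit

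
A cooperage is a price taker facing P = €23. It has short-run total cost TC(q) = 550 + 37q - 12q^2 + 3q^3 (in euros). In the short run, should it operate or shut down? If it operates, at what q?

Shut down

Strip out fixed cost: VC = 37q - 12q^2 + 3q^3. Then AVC = 37 - 12q + 3q^2 and MC = 37 - 24q + 9q^2.
AVC hits its minimum where MC = AVC, at q = 2, giving min AVC = 37 - 12·2 + 3·2^2 = €25.
Since P = €23 < min AVC = €25, price fails to cover variable cost at any output.
Best response: produce nothing and absorb the €550 fixed cost.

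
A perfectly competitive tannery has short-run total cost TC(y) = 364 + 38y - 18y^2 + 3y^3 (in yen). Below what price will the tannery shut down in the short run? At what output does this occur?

The shutdown price is the minimum of AVC. VC = 38y - 18y^2 + 3y^3, so AVC = 38 - 18y + 3y^2.
dAVC/dy = -18 + 6y = 0 gives y = 3. min AVC = 38 - 18·3 + 3·3^2 = 11.
The firm shuts down for any P below ¥11.

¥11 per unit, at y = 3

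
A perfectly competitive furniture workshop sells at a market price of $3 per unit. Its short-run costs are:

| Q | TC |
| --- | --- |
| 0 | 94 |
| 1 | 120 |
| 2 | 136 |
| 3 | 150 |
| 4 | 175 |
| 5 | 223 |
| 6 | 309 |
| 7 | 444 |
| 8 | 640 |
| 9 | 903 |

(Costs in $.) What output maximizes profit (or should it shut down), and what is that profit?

Compute π = P·Q − TC at each output: Q=0: -94; Q=1: -117; Q=2: -130; Q=3: -141; Q=4: -163; Q=5: -208; Q=6: -291; Q=7: -423; Q=8: -616; Q=9: -876.
Profit is highest at Q = 0. Equivalently, the lowest AVC in the table is 56/3 ≈ $18.67 at Q = 3, and P = $3 falls below it — price never covers variable cost, so the firm shuts down and loses only its fixed cost.

Q = 0 (shut down); profit = -$94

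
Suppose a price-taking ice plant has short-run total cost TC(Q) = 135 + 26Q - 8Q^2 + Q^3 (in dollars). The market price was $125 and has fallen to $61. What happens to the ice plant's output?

Output falls from 9 to 7

AVC = 26 - 8Q + Q^2, minimized at Q = 4 where min AVC = $10. MC = 26 - 16Q + 3Q^2.
With P = $125 above the shutdown price, P = MC gives Q = 9.
At P = $61 ≥ min AVC, set P = MC: Q = 7. The firm stays open but cuts output.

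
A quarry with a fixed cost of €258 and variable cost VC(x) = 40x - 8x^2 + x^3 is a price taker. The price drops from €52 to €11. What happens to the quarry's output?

Output falls from 6 to 0 (the firm shuts down)

MC = 40 - 16x + 3x^2; the shutdown threshold is min AVC = €24 (at x = 4).
At P = €52 ≥ min AVC, set P = MC on the rising branch: x = 6.
At P = €11 < min AVC = €24, price no longer covers variable cost at any output, so the firm shuts down: x = 0.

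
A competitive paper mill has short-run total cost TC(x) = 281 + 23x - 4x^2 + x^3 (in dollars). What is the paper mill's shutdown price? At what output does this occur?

$19 per unit, at x = 2

The shutdown price is the minimum of AVC. VC = 23x - 4x^2 + x^3, so AVC = 23 - 4x + x^2.
dAVC/dx = -4 + 2x = 0 gives x = 2. min AVC = 23 - 4·2 + 2^2 = 19.
For P < $19 the firm produces nothing.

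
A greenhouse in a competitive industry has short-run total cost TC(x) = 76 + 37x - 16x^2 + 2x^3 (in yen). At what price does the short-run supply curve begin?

The firm shuts down when price falls below the minimum of average variable cost. AVC = VC/x = 37 - 16x + 2x^2.
At the minimum of AVC, MC = AVC. MC = 37 - 32x + 6x^2; setting MC = AVC gives 4x^2 - 16x = 0, so x = 4. min AVC = 5.
So the shutdown price is ¥5.

¥5 per unit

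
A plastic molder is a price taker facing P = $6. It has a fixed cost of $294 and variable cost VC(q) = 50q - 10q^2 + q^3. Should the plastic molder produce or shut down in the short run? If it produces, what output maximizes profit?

Shut down

From TC, MC = TC'(q) = 50 - 20q + 3q^2 and AVC = VC/q = 50 - 10q + q^2.
AVC is minimized where dAVC/dq = -10 + 2q = 0, at q = 5; min AVC = 50 - 10·5 + 5^2 = $25.
Since P = $6 < min AVC = $25, price fails to cover variable cost at any output.
Shutting down limits the loss to fixed cost, $294.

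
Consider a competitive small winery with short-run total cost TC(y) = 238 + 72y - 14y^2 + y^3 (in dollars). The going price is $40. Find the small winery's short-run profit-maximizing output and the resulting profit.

AVC = 72 - 14y + y^2 has its minimum $23 at y = 7; price $40 clears that bar, so the firm operates.
With MC = 72 - 28y + 3y^2, P = MC on the upward-sloping part at y* = 8.
TR = 40·8 = 320. TC = 238 + 192 = 430. Profit = 320 − 430 = -$110.
That loss of $110 beats the $238 the firm would lose by shutting down; producing recovers $128 of fixed cost.

Profit = -$110 at y = 8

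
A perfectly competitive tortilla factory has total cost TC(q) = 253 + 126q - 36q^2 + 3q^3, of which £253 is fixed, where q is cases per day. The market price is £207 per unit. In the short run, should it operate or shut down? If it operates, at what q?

Strip out fixed cost: VC = 126q - 36q^2 + 3q^3. Then AVC = 126 - 36q + 3q^2 and MC = 126 - 72q + 9q^2.
AVC is minimized where dAVC/dq = -36 + 6q = 0, at q = 6; min AVC = 126 - 36·6 + 3·6^2 = £18.
Because £207 ≥ £18, revenue can cover variable cost; the firm operates.
Solving P = MC: -81 - 72q + 9q^2 = 0 ⇒ q = -1 or 9. On the upward-sloping branch, q* = 9.
Check: AVC at q = 9 is £45 ≤ P, so revenue covers variable cost.
Profit = P·q − TC = 207·9 − 658 = £1205.

Produce at q = 9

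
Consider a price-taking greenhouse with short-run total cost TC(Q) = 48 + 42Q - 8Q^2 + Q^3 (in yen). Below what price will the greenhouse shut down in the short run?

The firm shuts down when price falls below the minimum of average variable cost. AVC = VC/Q = 42 - 8Q + Q^2.
At the minimum of AVC, MC = AVC. MC = 42 - 16Q + 3Q^2; setting MC = AVC gives 2Q^2 - 8Q = 0, so Q = 4. min AVC = 26.
So the shutdown price is ¥26.

¥26 per unit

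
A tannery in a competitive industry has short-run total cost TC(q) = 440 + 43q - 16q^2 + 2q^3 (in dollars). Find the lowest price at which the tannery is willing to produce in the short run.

The firm shuts down when price falls below the minimum of average variable cost. AVC = VC/q = 43 - 16q + 2q^2.
dAVC/dq = -16 + 4q = 0 gives q = 4. min AVC = 43 - 16·4 + 2·4^2 = 11.
So the shutdown price is $11.

$11 per unit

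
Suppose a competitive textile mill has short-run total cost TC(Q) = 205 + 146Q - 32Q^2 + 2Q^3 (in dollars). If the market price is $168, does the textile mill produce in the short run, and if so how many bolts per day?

Produce at Q = 11

Strip out fixed cost: VC = 146Q - 32Q^2 + 2Q^3. Then AVC = 146 - 32Q + 2Q^2 and MC = 146 - 64Q + 6Q^2.
The AVC parabola has its vertex at Q = 32/4 = 8, where AVC = 146 - 32·8 + 2·8^2 = $18.
P = $168 exceeds min AVC = $18, so the firm stays open.
P = MC gives -22 - 64Q + 6Q^2 = 0, with roots -1/3 and 11. Take the larger (rising MC): Q* = 11.
Check: AVC at Q = 11 is $36 ≤ P, so revenue covers variable cost.
Profit = P·Q − TC = 168·11 − 601 = $1247.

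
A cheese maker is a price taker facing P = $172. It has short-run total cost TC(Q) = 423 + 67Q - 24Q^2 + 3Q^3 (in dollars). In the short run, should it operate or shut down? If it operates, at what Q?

Produce at Q = 7

Variable cost is VC = 67Q - 24Q^2 + 3Q^3, so AVC = VC/Q = 67 - 24Q + 3Q^2 and MC = dTC/dQ = 67 - 48Q + 9Q^2.
AVC hits its minimum where MC = AVC, at Q = 4, giving min AVC = 67 - 24·4 + 3·4^2 = $19.
Since P = $172 ≥ min AVC = $19, price covers variable cost and the firm should produce.
P = MC gives -105 - 48Q + 9Q^2 = 0, with roots -5/3 and 7. Take the larger (rising MC): Q* = 7.
Check: AVC at Q = 7 is $46 ≤ P, so revenue covers variable cost.
Profit = P·Q − TC = 172·7 − 745 = $459.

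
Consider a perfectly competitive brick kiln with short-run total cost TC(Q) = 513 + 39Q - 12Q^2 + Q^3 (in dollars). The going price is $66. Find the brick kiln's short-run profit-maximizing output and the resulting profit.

Profit = -$27 at Q = 9

AVC = 39 - 12Q + Q^2; min AVC = $3 at Q = 6. Since P = $66 ≥ min AVC, the firm produces.
With MC = 39 - 24Q + 3Q^2, P = MC on the upward-sloping part at Q* = 9.
TR = 66·9 = 594. TC = 513 + 108 = 621. Profit = 594 − 621 = -$27.
That loss of $27 beats the $513 the firm would lose by shutting down; producing recovers $486 of fixed cost.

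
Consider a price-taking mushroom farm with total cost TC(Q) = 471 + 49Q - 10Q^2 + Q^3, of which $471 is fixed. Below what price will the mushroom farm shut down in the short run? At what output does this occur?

$24 per unit, at Q = 5

The shutdown price is the minimum of AVC. VC = 49Q - 10Q^2 + Q^3, so AVC = 49 - 10Q + Q^2.
dAVC/dQ = -10 + 2Q = 0 gives Q = 5. min AVC = 49 - 10·5 + 5^2 = 24.
The firm shuts down for any P below $24.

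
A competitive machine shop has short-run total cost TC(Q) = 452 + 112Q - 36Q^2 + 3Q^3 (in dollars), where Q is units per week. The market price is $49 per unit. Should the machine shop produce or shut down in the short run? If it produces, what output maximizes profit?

Variable cost is VC = 112Q - 36Q^2 + 3Q^3, so AVC = VC/Q = 112 - 36Q + 3Q^2 and MC = dTC/dQ = 112 - 72Q + 9Q^2.
AVC is minimized where dAVC/dQ = -36 + 6Q = 0, at Q = 6; min AVC = 112 - 36·6 + 3·6^2 = $4.
Because $49 ≥ $4, revenue can cover variable cost; the firm operates.
Solving P = MC: 63 - 72Q + 9Q^2 = 0 ⇒ Q = 1 or 7. On the upward-sloping branch, Q* = 7.
Check: AVC at Q = 7 is $7 ≤ P, so revenue covers variable cost.
Profit = P·Q − TC = 49·7 − 501 = -$158, a loss, but smaller than the $452 fixed cost the firm would lose by shutting down.

Produce at Q = 7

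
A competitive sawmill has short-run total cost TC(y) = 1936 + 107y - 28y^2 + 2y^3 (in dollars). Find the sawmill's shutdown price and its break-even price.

Shutdown price = $9; break-even price = $217

Shutdown price = min AVC. AVC = 107 - 28y + 2y^2, with vertex at y = 7 and minimum $9.
ATC = 1936/y + 107 - 28y + 2y^2. Setting dATC/dy = −1936/y^2 − 28 + 4y = 0 gives y = 11 (since 4·11^3 − 28·11^2 = 1936).
min ATC = 1936/11 + 107 − 28·11 + 2·11^2 = $217. That is the break-even price.
For $9 ≤ P < $217 the firm produces at a loss; below $9 it shuts down.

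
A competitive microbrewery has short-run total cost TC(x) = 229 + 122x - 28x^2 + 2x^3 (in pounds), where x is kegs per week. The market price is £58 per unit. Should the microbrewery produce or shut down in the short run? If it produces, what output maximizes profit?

Produce at x = 8

Strip out fixed cost: VC = 122x - 28x^2 + 2x^3. Then AVC = 122 - 28x + 2x^2 and MC = 122 - 56x + 6x^2.
AVC is minimized where dAVC/dx = -28 + 4x = 0, at x = 7; min AVC = 122 - 28·7 + 2·7^2 = £24.
Because £58 ≥ £24, revenue can cover variable cost; the firm operates.
Set P = MC: 58 = 122 - 56x + 6x^2 → 64 - 56x + 6x^2 = 0. The roots are x = 4/3 and x = 8; the profit-maximizing output is on the rising part of MC, so x* = 8.
Check: AVC at x = 8 is £26 ≤ P, so revenue covers variable cost.
Profit = P·x − TC = 58·8 − 437 = £27.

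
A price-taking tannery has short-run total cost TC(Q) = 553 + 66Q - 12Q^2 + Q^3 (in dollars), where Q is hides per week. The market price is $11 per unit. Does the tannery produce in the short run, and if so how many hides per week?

Strip out fixed cost: VC = 66Q - 12Q^2 + Q^3. Then AVC = 66 - 12Q + Q^2 and MC = 66 - 24Q + 3Q^2.
AVC is minimized where dAVC/dQ = -12 + 2Q = 0, at Q = 6; min AVC = 66 - 12·6 + 6^2 = $30.
P = $11 lies below min AVC = $30; no output level covers variable cost.
Best response: produce nothing and absorb the $553 fixed cost.

Shut down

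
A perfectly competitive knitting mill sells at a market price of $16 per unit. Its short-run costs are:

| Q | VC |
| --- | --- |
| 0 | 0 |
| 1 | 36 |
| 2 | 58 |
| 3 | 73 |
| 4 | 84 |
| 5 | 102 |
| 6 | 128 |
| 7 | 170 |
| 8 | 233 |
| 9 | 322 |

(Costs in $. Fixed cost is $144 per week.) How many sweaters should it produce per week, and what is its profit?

Tabulate TR − TC: Q=0: -144; Q=1: -164; Q=2: -170; Q=3: -169; Q=4: -164; Q=5: -166; Q=6: -176; Q=7: -202; Q=8: -249; Q=9: -322.
Profit is highest at Q = 0. Equivalently, the lowest AVC in the table is 102/5 ≈ $20.40 at Q = 5, and P = $16 falls below it — price never covers variable cost, so the firm shuts down and loses only its fixed cost.

Q = 0 (shut down); profit = -$144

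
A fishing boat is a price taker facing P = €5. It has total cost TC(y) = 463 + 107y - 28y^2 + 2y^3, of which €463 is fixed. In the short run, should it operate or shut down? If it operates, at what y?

Shut down

Variable cost is VC = 107y - 28y^2 + 2y^3, so AVC = VC/y = 107 - 28y + 2y^2 and MC = dTC/dy = 107 - 56y + 6y^2.
AVC is minimized where dAVC/dy = -28 + 4y = 0, at y = 7; min AVC = 107 - 28·7 + 2·7^2 = €9.
P = €5 lies below min AVC = €9; no output level covers variable cost.
Best response: produce nothing and absorb the €463 fixed cost.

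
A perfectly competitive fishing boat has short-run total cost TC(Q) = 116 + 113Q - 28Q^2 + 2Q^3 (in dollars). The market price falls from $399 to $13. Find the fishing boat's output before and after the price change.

AVC = 113 - 28Q + 2Q^2, minimized at Q = 7 where min AVC = $15. MC = 113 - 56Q + 6Q^2.
At P = $399 ≥ min AVC, set P = MC on the rising branch: Q = 13.
At P = $13 < min AVC = $15, price no longer covers variable cost at any output, so the firm shuts down: Q = 0.

Output falls from 13 to 0 (the firm shuts down)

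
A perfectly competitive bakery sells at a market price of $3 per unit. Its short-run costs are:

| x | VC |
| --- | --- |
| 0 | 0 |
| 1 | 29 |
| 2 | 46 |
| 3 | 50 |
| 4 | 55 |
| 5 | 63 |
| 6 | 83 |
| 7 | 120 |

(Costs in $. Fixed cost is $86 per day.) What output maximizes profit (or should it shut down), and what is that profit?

Profit at each row (π = 3x − TC): x=0: -86; x=1: -112; x=2: -126; x=3: -127; x=4: -129; x=5: -134; x=6: -151; x=7: -185.
Profit is highest at x = 0. Equivalently, the lowest AVC in the table is 63/5 ≈ $12.60 at x = 5, and P = $3 falls below it — price never covers variable cost, so the firm shuts down and loses only its fixed cost.

x = 0 (shut down); profit = -$86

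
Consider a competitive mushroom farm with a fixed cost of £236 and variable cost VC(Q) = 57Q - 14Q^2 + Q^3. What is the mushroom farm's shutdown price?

Short-run supply begins at min AVC. From VC = 57Q - 14Q^2 + Q^3, AVC = 57 - 14Q + Q^2.
At the minimum of AVC, MC = AVC. MC = 57 - 28Q + 3Q^2; setting MC = AVC gives 2Q^2 - 14Q = 0, so Q = 7. min AVC = 8.
The firm shuts down for any P below £8.

£8 per unit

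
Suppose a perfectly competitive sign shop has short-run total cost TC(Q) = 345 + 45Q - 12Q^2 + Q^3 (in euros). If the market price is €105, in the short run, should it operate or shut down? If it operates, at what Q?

Strip out fixed cost: VC = 45Q - 12Q^2 + Q^3. Then AVC = 45 - 12Q + Q^2 and MC = 45 - 24Q + 3Q^2.
AVC is minimized where dAVC/dQ = -12 + 2Q = 0, at Q = 6; min AVC = 45 - 12·6 + 6^2 = €9.
Since P = €105 ≥ min AVC = €9, price covers variable cost and the firm should produce.
P = MC gives -60 - 24Q + 3Q^2 = 0, with roots -2 and 10. Take the larger (rising MC): Q* = 10.
Check: AVC at Q = 10 is €25 ≤ P, so revenue covers variable cost.
Profit = P·Q − TC = 105·10 − 595 = €455.

Produce at Q = 10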